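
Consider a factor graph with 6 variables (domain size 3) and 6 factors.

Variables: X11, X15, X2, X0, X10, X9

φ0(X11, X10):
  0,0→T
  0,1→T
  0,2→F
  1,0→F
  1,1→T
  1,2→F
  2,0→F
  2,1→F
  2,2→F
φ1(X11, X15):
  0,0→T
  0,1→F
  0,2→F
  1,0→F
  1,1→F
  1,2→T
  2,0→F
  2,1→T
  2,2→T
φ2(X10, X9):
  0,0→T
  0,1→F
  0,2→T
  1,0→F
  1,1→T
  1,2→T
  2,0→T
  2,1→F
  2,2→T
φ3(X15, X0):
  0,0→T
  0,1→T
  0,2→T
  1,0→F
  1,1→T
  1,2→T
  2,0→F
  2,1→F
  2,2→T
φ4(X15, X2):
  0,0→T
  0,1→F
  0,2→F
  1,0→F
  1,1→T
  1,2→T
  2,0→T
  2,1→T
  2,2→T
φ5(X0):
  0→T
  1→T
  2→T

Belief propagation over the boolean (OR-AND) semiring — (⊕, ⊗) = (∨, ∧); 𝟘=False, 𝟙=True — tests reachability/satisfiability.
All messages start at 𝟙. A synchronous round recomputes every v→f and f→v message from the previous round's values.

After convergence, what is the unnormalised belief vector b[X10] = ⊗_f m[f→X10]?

init: all messages = 𝟙 over 3 values
r1 m[φ0→X11] = [T, T, F]
r1 m[φ0→X10] = [T, T, F]
r1 m[φ1→X11] = [T, T, T]
r1 m[φ1→X15] = [T, T, T]
r1 m[φ2→X10] = [T, T, T]
r1 m[φ2→X9] = [T, T, T]
r1 m[φ3→X15] = [T, T, T]
r1 m[φ3→X0] = [T, T, T]
r1 m[φ4→X15] = [T, T, T]
r1 m[φ4→X2] = [T, T, T]
r1 m[φ5→X0] = [T, T, T]
r1 m[X11→φ0] = [T, T, T]
r1 m[X11→φ1] = [T, T, T]
r1 m[X15→φ1] = [T, T, T]
r1 m[X15→φ3] = [T, T, T]
r1 m[X15→φ4] = [T, T, T]
r1 m[X2→φ4] = [T, T, T]
r1 m[X0→φ3] = [T, T, T]
r1 m[X0→φ5] = [T, T, T]
r1 m[X10→φ0] = [T, T, T]
r1 m[X10→φ2] = [T, T, T]
r1 m[X9→φ2] = [T, T, T]
r2 m[φ0→X11] = [T, T, F]
r2 m[φ0→X10] = [T, T, F]
r2 m[φ1→X11] = [T, T, T]
r2 m[φ1→X15] = [T, T, T]
r2 m[φ2→X10] = [T, T, T]
r2 m[φ2→X9] = [T, T, T]
r2 m[φ3→X15] = [T, T, T]
r2 m[φ3→X0] = [T, T, T]
r2 m[φ4→X15] = [T, T, T]
r2 m[φ4→X2] = [T, T, T]
r2 m[φ5→X0] = [T, T, T]
r2 m[X11→φ0] = [T, T, T]
r2 m[X11→φ1] = [T, T, F]
r2 m[X15→φ1] = [T, T, T]
r2 m[X15→φ3] = [T, T, T]
r2 m[X15→φ4] = [T, T, T]
r2 m[X2→φ4] = [T, T, T]
r2 m[X0→φ3] = [T, T, T]
r2 m[X0→φ5] = [T, T, T]
r2 m[X10→φ0] = [T, T, T]
r2 m[X10→φ2] = [T, T, F]
r2 m[X9→φ2] = [T, T, T]
r3 m[φ0→X11] = [T, T, F]
r3 m[φ0→X10] = [T, T, F]
r3 m[φ1→X11] = [T, T, T]
r3 m[φ1→X15] = [T, F, T]
r3 m[φ2→X10] = [T, T, T]
r3 m[φ2→X9] = [T, T, T]
r3 m[φ3→X15] = [T, T, T]
r3 m[φ3→X0] = [T, T, T]
r3 m[φ4→X15] = [T, T, T]
r3 m[φ4→X2] = [T, T, T]
r3 m[φ5→X0] = [T, T, T]
r3 m[X11→φ0] = [T, T, T]
r3 m[X11→φ1] = [T, T, F]
r3 m[X15→φ1] = [T, T, T]
r3 m[X15→φ3] = [T, T, T]
r3 m[X15→φ4] = [T, T, T]
r3 m[X2→φ4] = [T, T, T]
r3 m[X0→φ3] = [T, T, T]
r3 m[X0→φ5] = [T, T, T]
r3 m[X10→φ0] = [T, T, T]
r3 m[X10→φ2] = [T, T, F]
r3 m[X9→φ2] = [T, T, T]
r4 m[φ0→X11] = [T, T, F]
r4 m[φ0→X10] = [T, T, F]
r4 m[φ1→X11] = [T, T, T]
r4 m[φ1→X15] = [T, F, T]
r4 m[φ2→X10] = [T, T, T]
r4 m[φ2→X9] = [T, T, T]
r4 m[φ3→X15] = [T, T, T]
r4 m[φ3→X0] = [T, T, T]
r4 m[φ4→X15] = [T, T, T]
r4 m[φ4→X2] = [T, T, T]
r4 m[φ5→X0] = [T, T, T]
r4 m[X11→φ0] = [T, T, T]
r4 m[X11→φ1] = [T, T, F]
r4 m[X15→φ1] = [T, T, T]
r4 m[X15→φ3] = [T, F, T]
r4 m[X15→φ4] = [T, F, T]
r4 m[X2→φ4] = [T, T, T]
r4 m[X0→φ3] = [T, T, T]
r4 m[X0→φ5] = [T, T, T]
r4 m[X10→φ0] = [T, T, T]
r4 m[X10→φ2] = [T, T, F]
r4 m[X9→φ2] = [T, T, T]
r5 m[φ0→X11] = [T, T, F]
r5 m[φ0→X10] = [T, T, F]
r5 m[φ1→X11] = [T, T, T]
r5 m[φ1→X15] = [T, F, T]
r5 m[φ2→X10] = [T, T, T]
r5 m[φ2→X9] = [T, T, T]
r5 m[φ3→X15] = [T, T, T]
r5 m[φ3→X0] = [T, T, T]
r5 m[φ4→X15] = [T, T, T]
r5 m[φ4→X2] = [T, T, T]
r5 m[φ5→X0] = [T, T, T]
r5 m[X11→φ0] = [T, T, T]
r5 m[X11→φ1] = [T, T, F]
r5 m[X15→φ1] = [T, T, T]
r5 m[X15→φ3] = [T, F, T]
r5 m[X15→φ4] = [T, F, T]
r5 m[X2→φ4] = [T, T, T]
r5 m[X0→φ3] = [T, T, T]
r5 m[X0→φ5] = [T, T, T]
r5 m[X10→φ0] = [T, T, T]
r5 m[X10→φ2] = [T, T, F]
r5 m[X9→φ2] = [T, T, T]
fixed point reached at round 5
b[X10] = ⊗ incoming = [T, T, F]

b[X10] = [T, T, F]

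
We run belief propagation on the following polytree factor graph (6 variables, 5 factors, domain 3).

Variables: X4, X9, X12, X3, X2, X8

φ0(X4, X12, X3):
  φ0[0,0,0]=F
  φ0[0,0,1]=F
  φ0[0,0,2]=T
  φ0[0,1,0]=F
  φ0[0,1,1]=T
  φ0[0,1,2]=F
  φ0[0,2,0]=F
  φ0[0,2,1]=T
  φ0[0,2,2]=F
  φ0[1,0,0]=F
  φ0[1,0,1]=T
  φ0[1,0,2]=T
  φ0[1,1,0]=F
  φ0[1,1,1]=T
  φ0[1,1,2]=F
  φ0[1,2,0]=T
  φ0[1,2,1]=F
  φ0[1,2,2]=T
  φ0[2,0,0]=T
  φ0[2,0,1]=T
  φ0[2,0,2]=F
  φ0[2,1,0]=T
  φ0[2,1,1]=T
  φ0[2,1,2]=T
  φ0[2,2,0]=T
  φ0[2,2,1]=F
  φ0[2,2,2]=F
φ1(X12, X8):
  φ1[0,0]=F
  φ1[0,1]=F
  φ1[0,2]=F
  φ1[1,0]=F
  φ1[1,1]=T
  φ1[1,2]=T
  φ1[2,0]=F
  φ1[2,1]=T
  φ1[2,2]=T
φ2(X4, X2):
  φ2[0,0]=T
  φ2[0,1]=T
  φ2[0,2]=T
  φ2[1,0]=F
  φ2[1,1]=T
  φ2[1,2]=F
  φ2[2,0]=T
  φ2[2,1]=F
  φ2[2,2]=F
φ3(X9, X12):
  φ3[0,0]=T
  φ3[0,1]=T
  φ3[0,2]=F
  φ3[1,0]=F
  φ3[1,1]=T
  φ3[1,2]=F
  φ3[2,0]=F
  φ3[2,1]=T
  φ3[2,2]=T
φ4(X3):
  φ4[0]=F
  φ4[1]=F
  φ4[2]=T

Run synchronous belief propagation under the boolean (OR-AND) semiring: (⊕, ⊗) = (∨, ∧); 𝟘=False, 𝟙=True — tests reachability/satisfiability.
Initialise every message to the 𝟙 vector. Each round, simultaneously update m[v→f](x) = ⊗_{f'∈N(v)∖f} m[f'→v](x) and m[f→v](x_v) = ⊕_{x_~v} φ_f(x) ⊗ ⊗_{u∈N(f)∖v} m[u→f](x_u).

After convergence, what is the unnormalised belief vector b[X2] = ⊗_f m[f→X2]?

b[X2] = [T, T, F]

init: all messages = 𝟙 over 3 values
r1 m[φ0→X4] = [T, T, T]
r1 m[φ0→X12] = [T, T, T]
r1 m[φ0→X3] = [T, T, T]
r1 m[φ1→X12] = [F, T, T]
r1 m[φ1→X8] = [F, T, T]
r1 m[φ2→X4] = [T, T, T]
r1 m[φ2→X2] = [T, T, T]
r1 m[φ3→X9] = [T, T, T]
r1 m[φ3→X12] = [T, T, T]
r1 m[φ4→X3] = [F, F, T]
r1 m[X4→φ0] = [T, T, T]
r1 m[X4→φ2] = [T, T, T]
r1 m[X9→φ3] = [T, T, T]
r1 m[X12→φ0] = [T, T, T]
r1 m[X12→φ1] = [T, T, T]
r1 m[X12→φ3] = [T, T, T]
r1 m[X3→φ0] = [T, T, T]
r1 m[X3→φ4] = [T, T, T]
r1 m[X2→φ2] = [T, T, T]
r1 m[X8→φ1] = [T, T, T]
r2 m[φ0→X4] = [T, T, T]
r2 m[φ0→X12] = [T, T, T]
r2 m[φ0→X3] = [T, T, T]
r2 m[φ1→X12] = [F, T, T]
r2 m[φ1→X8] = [F, T, T]
r2 m[φ2→X4] = [T, T, T]
r2 m[φ2→X2] = [T, T, T]
r2 m[φ3→X9] = [T, T, T]
r2 m[φ3→X12] = [T, T, T]
r2 m[φ4→X3] = [F, F, T]
r2 m[X4→φ0] = [T, T, T]
r2 m[X4→φ2] = [T, T, T]
r2 m[X9→φ3] = [T, T, T]
r2 m[X12→φ0] = [F, T, T]
r2 m[X12→φ1] = [T, T, T]
r2 m[X12→φ3] = [F, T, T]
r2 m[X3→φ0] = [F, F, T]
r2 m[X3→φ4] = [T, T, T]
r2 m[X2→φ2] = [T, T, T]
r2 m[X8→φ1] = [T, T, T]
r3 m[φ0→X4] = [F, T, T]
r3 m[φ0→X12] = [T, T, T]
r3 m[φ0→X3] = [T, T, T]
r3 m[φ1→X12] = [F, T, T]
r3 m[φ1→X8] = [F, T, T]
r3 m[φ2→X4] = [T, T, T]
r3 m[φ2→X2] = [T, T, T]
r3 m[φ3→X9] = [T, T, T]
r3 m[φ3→X12] = [T, T, T]
r3 m[φ4→X3] = [F, F, T]
r3 m[X4→φ0] = [T, T, T]
r3 m[X4→φ2] = [T, T, T]
r3 m[X9→φ3] = [T, T, T]
r3 m[X12→φ0] = [F, T, T]
r3 m[X12→φ1] = [T, T, T]
r3 m[X12→φ3] = [F, T, T]
r3 m[X3→φ0] = [F, F, T]
r3 m[X3→φ4] = [T, T, T]
r3 m[X2→φ2] = [T, T, T]
r3 m[X8→φ1] = [T, T, T]
r4 m[φ0→X4] = [F, T, T]
r4 m[φ0→X12] = [T, T, T]
r4 m[φ0→X3] = [T, T, T]
r4 m[φ1→X12] = [F, T, T]
r4 m[φ1→X8] = [F, T, T]
r4 m[φ2→X4] = [T, T, T]
r4 m[φ2→X2] = [T, T, T]
r4 m[φ3→X9] = [T, T, T]
r4 m[φ3→X12] = [T, T, T]
r4 m[φ4→X3] = [F, F, T]
r4 m[X4→φ0] = [T, T, T]
r4 m[X4→φ2] = [F, T, T]
r4 m[X9→φ3] = [T, T, T]
r4 m[X12→φ0] = [F, T, T]
r4 m[X12→φ1] = [T, T, T]
r4 m[X12→φ3] = [F, T, T]
r4 m[X3→φ0] = [F, F, T]
r4 m[X3→φ4] = [T, T, T]
r4 m[X2→φ2] = [T, T, T]
r4 m[X8→φ1] = [T, T, T]
r5 m[φ0→X4] = [F, T, T]
r5 m[φ0→X12] = [T, T, T]
r5 m[φ0→X3] = [T, T, T]
r5 m[φ1→X12] = [F, T, T]
r5 m[φ1→X8] = [F, T, T]
r5 m[φ2→X4] = [T, T, T]
r5 m[φ2→X2] = [T, T, F]
r5 m[φ3→X9] = [T, T, T]
r5 m[φ3→X12] = [T, T, T]
r5 m[φ4→X3] = [F, F, T]
r5 m[X4→φ0] = [T, T, T]
r5 m[X4→φ2] = [F, T, T]
r5 m[X9→φ3] = [T, T, T]
r5 m[X12→φ0] = [F, T, T]
r5 m[X12→φ1] = [T, T, T]
r5 m[X12→φ3] = [F, T, T]
r5 m[X3→φ0] = [F, F, T]
r5 m[X3→φ4] = [T, T, T]
r5 m[X2→φ2] = [T, T, T]
r5 m[X8→φ1] = [T, T, T]
r6 m[φ0→X4] = [F, T, T]
r6 m[φ0→X12] = [T, T, T]
r6 m[φ0→X3] = [T, T, T]
r6 m[φ1→X12] = [F, T, T]
r6 m[φ1→X8] = [F, T, T]
r6 m[φ2→X4] = [T, T, T]
r6 m[φ2→X2] = [T, T, F]
r6 m[φ3→X9] = [T, T, T]
r6 m[φ3→X12] = [T, T, T]
r6 m[φ4→X3] = [F, F, T]
r6 m[X4→φ0] = [T, T, T]
r6 m[X4→φ2] = [F, T, T]
r6 m[X9→φ3] = [T, T, T]
r6 m[X12→φ0] = [F, T, T]
r6 m[X12→φ1] = [T, T, T]
r6 m[X12→φ3] = [F, T, T]
r6 m[X3→φ0] = [F, F, T]
r6 m[X3→φ4] = [T, T, T]
r6 m[X2→φ2] = [T, T, T]
r6 m[X8→φ1] = [T, T, T]
fixed point reached at round 6
b[X2] = ⊗ incoming = [T, T, F]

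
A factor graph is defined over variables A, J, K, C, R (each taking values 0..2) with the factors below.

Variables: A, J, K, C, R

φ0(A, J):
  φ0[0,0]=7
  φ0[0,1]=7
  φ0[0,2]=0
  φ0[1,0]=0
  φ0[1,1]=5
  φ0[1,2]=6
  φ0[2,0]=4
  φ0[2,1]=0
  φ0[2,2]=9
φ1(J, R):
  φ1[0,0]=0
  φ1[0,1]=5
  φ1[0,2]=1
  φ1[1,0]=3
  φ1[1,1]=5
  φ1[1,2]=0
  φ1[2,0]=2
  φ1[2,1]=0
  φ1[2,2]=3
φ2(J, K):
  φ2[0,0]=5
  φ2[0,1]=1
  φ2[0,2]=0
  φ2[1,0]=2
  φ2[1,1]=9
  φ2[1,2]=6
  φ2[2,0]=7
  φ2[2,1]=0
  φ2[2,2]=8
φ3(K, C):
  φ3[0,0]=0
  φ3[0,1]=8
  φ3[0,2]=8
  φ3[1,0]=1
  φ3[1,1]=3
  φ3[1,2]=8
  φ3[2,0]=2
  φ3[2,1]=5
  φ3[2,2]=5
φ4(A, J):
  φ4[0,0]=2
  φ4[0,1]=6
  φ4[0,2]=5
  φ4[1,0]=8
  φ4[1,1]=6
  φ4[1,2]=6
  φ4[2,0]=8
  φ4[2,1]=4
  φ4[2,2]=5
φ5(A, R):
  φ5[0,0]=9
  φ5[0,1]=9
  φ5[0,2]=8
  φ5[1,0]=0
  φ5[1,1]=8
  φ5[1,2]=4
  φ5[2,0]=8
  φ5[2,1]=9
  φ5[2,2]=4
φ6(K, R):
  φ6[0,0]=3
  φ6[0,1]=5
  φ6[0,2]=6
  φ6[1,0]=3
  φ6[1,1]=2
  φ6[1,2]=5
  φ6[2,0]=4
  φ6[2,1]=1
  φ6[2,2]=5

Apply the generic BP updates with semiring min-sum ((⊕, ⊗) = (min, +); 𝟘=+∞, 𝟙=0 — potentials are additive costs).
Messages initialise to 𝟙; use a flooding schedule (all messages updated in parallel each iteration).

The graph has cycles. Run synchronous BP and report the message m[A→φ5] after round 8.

init: all messages = 𝟙 over 3 values
r1 m[φ0→A] = [0, 0, 0]
r1 m[φ0→J] = [0, 0, 0]
r1 m[φ1→J] = [0, 0, 0]
r1 m[φ1→R] = [0, 0, 0]
r1 m[φ2→J] = [0, 2, 0]
r1 m[φ2→K] = [2, 0, 0]
r1 m[φ3→K] = [0, 1, 2]
r1 m[φ3→C] = [0, 3, 5]
r1 m[φ4→A] = [2, 6, 4]
r1 m[φ4→J] = [2, 4, 5]
r1 m[φ5→A] = [8, 0, 4]
r1 m[φ5→R] = [0, 8, 4]
r1 m[φ6→K] = [3, 2, 1]
r1 m[φ6→R] = [3, 1, 5]
r1 m[A→φ0] = [0, 0, 0]
r1 m[A→φ4] = [0, 0, 0]
r1 m[A→φ5] = [0, 0, 0]
r1 m[J→φ0] = [0, 0, 0]
r1 m[J→φ1] = [0, 0, 0]
r1 m[J→φ2] = [0, 0, 0]
r1 m[J→φ4] = [0, 0, 0]
r1 m[K→φ2] = [0, 0, 0]
r1 m[K→φ3] = [0, 0, 0]
r1 m[K→φ6] = [0, 0, 0]
r1 m[C→φ3] = [0, 0, 0]
r1 m[R→φ1] = [0, 0, 0]
r1 m[R→φ5] = [0, 0, 0]
r1 m[R→φ6] = [0, 0, 0]
r2 m[φ0→A] = [0, 0, 0]
r2 m[φ0→J] = [0, 0, 0]
r2 m[φ1→J] = [0, 0, 0]
r2 m[φ1→R] = [0, 0, 0]
r2 m[φ2→J] = [0, 2, 0]
r2 m[φ2→K] = [2, 0, 0]
r2 m[φ3→K] = [0, 1, 2]
r2 m[φ3→C] = [0, 3, 5]
r2 m[φ4→A] = [2, 6, 4]
r2 m[φ4→J] = [2, 4, 5]
r2 m[φ5→A] = [8, 0, 4]
r2 m[φ5→R] = [0, 8, 4]
r2 m[φ6→K] = [3, 2, 1]
r2 m[φ6→R] = [3, 1, 5]
r2 m[A→φ0] = [10, 6, 8]
r2 m[A→φ4] = [8, 0, 4]
r2 m[A→φ5] = [2, 6, 4]
r2 m[J→φ0] = [2, 6, 5]
r2 m[J→φ1] = [2, 6, 5]
r2 m[J→φ2] = [2, 4, 5]
r2 m[J→φ4] = [0, 2, 0]
r2 m[K→φ2] = [3, 3, 3]
r2 m[K→φ3] = [5, 2, 1]
r2 m[K→φ6] = [2, 1, 2]
r2 m[C→φ3] = [0, 0, 0]
r2 m[R→φ1] = [3, 9, 9]
r2 m[R→φ5] = [3, 1, 5]
r2 m[R→φ6] = [0, 8, 4]
r3 m[φ0→A] = [5, 2, 6]
r3 m[φ0→J] = [6, 8, 10]
r3 m[φ1→J] = [3, 6, 5]
r3 m[φ1→R] = [2, 5, 3]
r3 m[φ2→J] = [3, 5, 3]
r3 m[φ2→K] = [6, 3, 2]
r3 m[φ3→K] = [0, 1, 2]
r3 m[φ3→C] = [3, 5, 6]
r3 m[φ4→A] = [2, 6, 5]
r3 m[φ4→J] = [8, 6, 6]
r3 m[φ5→A] = [10, 3, 9]
r3 m[φ5→R] = [6, 11, 8]
r3 m[φ6→K] = [3, 3, 4]
r3 m[φ6→R] = [4, 3, 6]
r3 m[A→φ0] = [10, 6, 8]
r3 m[A→φ4] = [8, 0, 4]
r3 m[A→φ5] = [2, 6, 4]
r3 m[J→φ0] = [2, 6, 5]
r3 m[J→φ1] = [2, 6, 5]
r3 m[J→φ2] = [2, 4, 5]
r3 m[J→φ4] = [0, 2, 0]
r3 m[K→φ2] = [3, 3, 3]
r3 m[K→φ3] = [5, 2, 1]
r3 m[K→φ6] = [2, 1, 2]
r3 m[C→φ3] = [0, 0, 0]
r3 m[R→φ1] = [3, 9, 9]
r3 m[R→φ5] = [3, 1, 5]
r3 m[R→φ6] = [0, 8, 4]
r4 m[φ0→A] = [5, 2, 6]
r4 m[φ0→J] = [6, 8, 10]
r4 m[φ1→J] = [3, 6, 5]
r4 m[φ1→R] = [2, 5, 3]
r4 m[φ2→J] = [3, 5, 3]
r4 m[φ2→K] = [6, 3, 2]
r4 m[φ3→K] = [0, 1, 2]
r4 m[φ3→C] = [3, 5, 6]
r4 m[φ4→A] = [2, 6, 5]
r4 m[φ4→J] = [8, 6, 6]
r4 m[φ5→A] = [10, 3, 9]
r4 m[φ5→R] = [6, 11, 8]
r4 m[φ6→K] = [3, 3, 4]
r4 m[φ6→R] = [4, 3, 6]
r4 m[A→φ0] = [12, 9, 14]
r4 m[A→φ4] = [15, 5, 15]
r4 m[A→φ5] = [7, 8, 11]
r4 m[J→φ0] = [14, 17, 14]
r4 m[J→φ1] = [17, 19, 19]
r4 m[J→φ2] = [17, 20, 21]
r4 m[J→φ4] = [12, 19, 18]
r4 m[K→φ2] = [3, 4, 6]
r4 m[K→φ3] = [9, 6, 6]
r4 m[K→φ6] = [6, 4, 4]
r4 m[C→φ3] = [0, 0, 0]
r4 m[R→φ1] = [10, 14, 14]
r4 m[R→φ5] = [6, 8, 9]
r4 m[R→φ6] = [8, 16, 11]
r5 m[φ0→A] = [14, 14, 17]
r5 m[φ0→J] = [9, 14, 12]
r5 m[φ1→J] = [10, 13, 12]
r5 m[φ1→R] = [17, 19, 18]
r5 m[φ2→J] = [5, 5, 4]
r5 m[φ2→K] = [22, 18, 17]
r5 m[φ3→K] = [0, 1, 2]
r5 m[φ3→C] = [7, 9, 11]
r5 m[φ4→A] = [14, 20, 20]
r5 m[φ4→J] = [13, 11, 11]
r5 m[φ5→A] = [15, 6, 13]
r5 m[φ5→R] = [8, 16, 12]
r5 m[φ6→K] = [11, 11, 12]
r5 m[φ6→R] = [7, 5, 9]
r5 m[A→φ0] = [12, 9, 14]
r5 m[A→φ4] = [15, 5, 15]
r5 m[A→φ5] = [7, 8, 11]
r5 m[J→φ0] = [14, 17, 14]
r5 m[J→φ1] = [17, 19, 19]
r5 m[J→φ2] = [17, 20, 21]
r5 m[J→φ4] = [12, 19, 18]
r5 m[K→φ2] = [3, 4, 6]
r5 m[K→φ3] = [9, 6, 6]
r5 m[K→φ6] = [6, 4, 4]
r5 m[C→φ3] = [0, 0, 0]
r5 m[R→φ1] = [10, 14, 14]
r5 m[R→φ5] = [6, 8, 9]
r5 m[R→φ6] = [8, 16, 11]
r6 m[φ0→A] = [14, 14, 17]
r6 m[φ0→J] = [9, 14, 12]
r6 m[φ1→J] = [10, 13, 12]
r6 m[φ1→R] = [17, 19, 18]
r6 m[φ2→J] = [5, 5, 4]
r6 m[φ2→K] = [22, 18, 17]
r6 m[φ3→K] = [0, 1, 2]
r6 m[φ3→C] = [7, 9, 11]
r6 m[φ4→A] = [14, 20, 20]
r6 m[φ4→J] = [13, 11, 11]
r6 m[φ5→A] = [15, 6, 13]
r6 m[φ5→R] = [8, 16, 12]
r6 m[φ6→K] = [11, 11, 12]
r6 m[φ6→R] = [7, 5, 9]
r6 m[A→φ0] = [29, 26, 33]
r6 m[A→φ4] = [29, 20, 30]
r6 m[A→φ5] = [28, 34, 37]
r6 m[J→φ0] = [28, 29, 27]
r6 m[J→φ1] = [27, 30, 27]
r6 m[J→φ2] = [32, 38, 35]
r6 m[J→φ4] = [24, 32, 28]
r6 m[K→φ2] = [11, 12, 14]
r6 m[K→φ3] = [33, 29, 29]
r6 m[K→φ6] = [22, 19, 19]
r6 m[C→φ3] = [0, 0, 0]
r6 m[R→φ1] = [15, 21, 21]
r6 m[R→φ5] = [24, 24, 27]
r6 m[R→φ6] = [25, 35, 30]
r7 m[φ0→A] = [27, 28, 29]
r7 m[φ0→J] = [26, 31, 29]
r7 m[φ1→J] = [15, 18, 17]
r7 m[φ1→R] = [27, 27, 28]
r7 m[φ2→J] = [13, 13, 12]
r7 m[φ2→K] = [37, 33, 32]
r7 m[φ3→K] = [0, 1, 2]
r7 m[φ3→C] = [30, 32, 34]
r7 m[φ4→A] = [26, 32, 32]
r7 m[φ4→J] = [28, 26, 26]
r7 m[φ5→A] = [33, 24, 31]
r7 m[φ5→R] = [34, 37, 36]
r7 m[φ6→K] = [28, 28, 29]
r7 m[φ6→R] = [22, 20, 24]
r7 m[A→φ0] = [29, 26, 33]
r7 m[A→φ4] = [29, 20, 30]
r7 m[A→φ5] = [28, 34, 37]
r7 m[J→φ0] = [28, 29, 27]
r7 m[J→φ1] = [27, 30, 27]
r7 m[J→φ2] = [32, 38, 35]
r7 m[J→φ4] = [24, 32, 28]
r7 m[K→φ2] = [11, 12, 14]
r7 m[K→φ3] = [33, 29, 29]
r7 m[K→φ6] = [22, 19, 19]
r7 m[C→φ3] = [0, 0, 0]
r7 m[R→φ1] = [15, 21, 21]
r7 m[R→φ5] = [24, 24, 27]
r7 m[R→φ6] = [25, 35, 30]
r8 m[φ0→A] = [27, 28, 29]
r8 m[φ0→J] = [26, 31, 29]
r8 m[φ1→J] = [15, 18, 17]
r8 m[φ1→R] = [27, 27, 28]
r8 m[φ2→J] = [13, 13, 12]
r8 m[φ2→K] = [37, 33, 32]
r8 m[φ3→K] = [0, 1, 2]
r8 m[φ3→C] = [30, 32, 34]
r8 m[φ4→A] = [26, 32, 32]
r8 m[φ4→J] = [28, 26, 26]
r8 m[φ5→A] = [33, 24, 31]
r8 m[φ5→R] = [34, 37, 36]
r8 m[φ6→K] = [28, 28, 29]
r8 m[φ6→R] = [22, 20, 24]
r8 m[A→φ0] = [59, 56, 63]
r8 m[A→φ4] = [60, 52, 60]
r8 m[A→φ5] = [53, 60, 61]
r8 m[J→φ0] = [56, 57, 55]
r8 m[J→φ1] = [67, 70, 67]
r8 m[J→φ2] = [69, 75, 72]
r8 m[J→φ4] = [54, 62, 58]
r8 m[K→φ2] = [28, 29, 31]
r8 m[K→φ3] = [65, 61, 61]
r8 m[K→φ6] = [37, 34, 34]
r8 m[C→φ3] = [0, 0, 0]
r8 m[R→φ1] = [56, 57, 60]
r8 m[R→φ5] = [49, 47, 52]
r8 m[R→φ6] = [61, 64, 64]

message @ round 8 = [53, 60, 61]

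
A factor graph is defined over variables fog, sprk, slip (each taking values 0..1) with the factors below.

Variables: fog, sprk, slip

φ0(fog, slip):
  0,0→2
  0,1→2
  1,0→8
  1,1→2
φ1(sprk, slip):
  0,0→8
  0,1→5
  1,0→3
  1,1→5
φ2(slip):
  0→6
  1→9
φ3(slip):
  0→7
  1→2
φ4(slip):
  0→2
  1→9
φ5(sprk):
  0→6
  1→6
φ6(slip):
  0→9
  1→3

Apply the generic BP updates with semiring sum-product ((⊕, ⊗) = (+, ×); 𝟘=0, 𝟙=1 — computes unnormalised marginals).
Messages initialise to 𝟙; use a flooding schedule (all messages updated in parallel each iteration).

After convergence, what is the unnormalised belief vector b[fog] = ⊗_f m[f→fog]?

b[fog] = [158112, 457488]

init: all messages = 𝟙 over 2 values
r1 m[φ0→fog] = [4, 10]
r1 m[φ0→slip] = [10, 4]
r1 m[φ1→sprk] = [13, 8]
r1 m[φ1→slip] = [11, 10]
r1 m[φ2→slip] = [6, 9]
r1 m[φ3→slip] = [7, 2]
r1 m[φ4→slip] = [2, 9]
r1 m[φ5→sprk] = [6, 6]
r1 m[φ6→slip] = [9, 3]
r1 m[fog→φ0] = [1, 1]
r1 m[sprk→φ1] = [1, 1]
r1 m[sprk→φ5] = [1, 1]
r1 m[slip→φ0] = [1, 1]
r1 m[slip→φ1] = [1, 1]
r1 m[slip→φ2] = [1, 1]
r1 m[slip→φ3] = [1, 1]
r1 m[slip→φ4] = [1, 1]
r1 m[slip→φ6] = [1, 1]
r2 m[φ0→fog] = [4, 10]
r2 m[φ0→slip] = [10, 4]
r2 m[φ1→sprk] = [13, 8]
r2 m[φ1→slip] = [11, 10]
r2 m[φ2→slip] = [6, 9]
r2 m[φ3→slip] = [7, 2]
r2 m[φ4→slip] = [2, 9]
r2 m[φ5→sprk] = [6, 6]
r2 m[φ6→slip] = [9, 3]
r2 m[fog→φ0] = [1, 1]
r2 m[sprk→φ1] = [6, 6]
r2 m[sprk→φ5] = [13, 8]
r2 m[slip→φ0] = [8316, 4860]
r2 m[slip→φ1] = [7560, 1944]
r2 m[slip→φ2] = [13860, 2160]
r2 m[slip→φ3] = [11880, 9720]
r2 m[slip→φ4] = [41580, 2160]
r2 m[slip→φ6] = [9240, 6480]
r3 m[φ0→fog] = [26352, 76248]
r3 m[φ0→slip] = [10, 4]
r3 m[φ1→sprk] = [70200, 32400]
r3 m[φ1→slip] = [66, 60]
r3 m[φ2→slip] = [6, 9]
r3 m[φ3→slip] = [7, 2]
r3 m[φ4→slip] = [2, 9]
r3 m[φ5→sprk] = [6, 6]
r3 m[φ6→slip] = [9, 3]
r3 m[fog→φ0] = [1, 1]
r3 m[sprk→φ1] = [6, 6]
r3 m[sprk→φ5] = [13, 8]
r3 m[slip→φ0] = [8316, 4860]
r3 m[slip→φ1] = [7560, 1944]
r3 m[slip→φ2] = [13860, 2160]
r3 m[slip→φ3] = [11880, 9720]
r3 m[slip→φ4] = [41580, 2160]
r3 m[slip→φ6] = [9240, 6480]
r4 m[φ0→fog] = [26352, 76248]
r4 m[φ0→slip] = [10, 4]
r4 m[φ1→sprk] = [70200, 32400]
r4 m[φ1→slip] = [66, 60]
r4 m[φ2→slip] = [6, 9]
r4 m[φ3→slip] = [7, 2]
r4 m[φ4→slip] = [2, 9]
r4 m[φ5→sprk] = [6, 6]
r4 m[φ6→slip] = [9, 3]
r4 m[fog→φ0] = [1, 1]
r4 m[sprk→φ1] = [6, 6]
r4 m[sprk→φ5] = [70200, 32400]
r4 m[slip→φ0] = [49896, 29160]
r4 m[slip→φ1] = [7560, 1944]
r4 m[slip→φ2] = [83160, 12960]
r4 m[slip→φ3] = [71280, 58320]
r4 m[slip→φ4] = [249480, 12960]
r4 m[slip→φ6] = [55440, 38880]
r5 m[φ0→fog] = [158112, 457488]
r5 m[φ0→slip] = [10, 4]
r5 m[φ1→sprk] = [70200, 32400]
r5 m[φ1→slip] = [66, 60]
r5 m[φ2→slip] = [6, 9]
r5 m[φ3→slip] = [7, 2]
r5 m[φ4→slip] = [2, 9]
r5 m[φ5→sprk] = [6, 6]
r5 m[φ6→slip] = [9, 3]
r5 m[fog→φ0] = [1, 1]
r5 m[sprk→φ1] = [6, 6]
r5 m[sprk→φ5] = [70200, 32400]
r5 m[slip→φ0] = [49896, 29160]
r5 m[slip→φ1] = [7560, 1944]
r5 m[slip→φ2] = [83160, 12960]
r5 m[slip→φ3] = [71280, 58320]
r5 m[slip→φ4] = [249480, 12960]
r5 m[slip→φ6] = [55440, 38880]
r6 m[φ0→fog] = [158112, 457488]
r6 m[φ0→slip] = [10, 4]
r6 m[φ1→sprk] = [70200, 32400]
r6 m[φ1→slip] = [66, 60]
r6 m[φ2→slip] = [6, 9]
r6 m[φ3→slip] = [7, 2]
r6 m[φ4→slip] = [2, 9]
r6 m[φ5→sprk] = [6, 6]
r6 m[φ6→slip] = [9, 3]
r6 m[fog→φ0] = [1, 1]
r6 m[sprk→φ1] = [6, 6]
r6 m[sprk→φ5] = [70200, 32400]
r6 m[slip→φ0] = [49896, 29160]
r6 m[slip→φ1] = [7560, 1944]
r6 m[slip→φ2] = [83160, 12960]
r6 m[slip→φ3] = [71280, 58320]
r6 m[slip→φ4] = [249480, 12960]
r6 m[slip→φ6] = [55440, 38880]
fixed point reached at round 6
b[fog] = ⊗ incoming = [158112, 457488]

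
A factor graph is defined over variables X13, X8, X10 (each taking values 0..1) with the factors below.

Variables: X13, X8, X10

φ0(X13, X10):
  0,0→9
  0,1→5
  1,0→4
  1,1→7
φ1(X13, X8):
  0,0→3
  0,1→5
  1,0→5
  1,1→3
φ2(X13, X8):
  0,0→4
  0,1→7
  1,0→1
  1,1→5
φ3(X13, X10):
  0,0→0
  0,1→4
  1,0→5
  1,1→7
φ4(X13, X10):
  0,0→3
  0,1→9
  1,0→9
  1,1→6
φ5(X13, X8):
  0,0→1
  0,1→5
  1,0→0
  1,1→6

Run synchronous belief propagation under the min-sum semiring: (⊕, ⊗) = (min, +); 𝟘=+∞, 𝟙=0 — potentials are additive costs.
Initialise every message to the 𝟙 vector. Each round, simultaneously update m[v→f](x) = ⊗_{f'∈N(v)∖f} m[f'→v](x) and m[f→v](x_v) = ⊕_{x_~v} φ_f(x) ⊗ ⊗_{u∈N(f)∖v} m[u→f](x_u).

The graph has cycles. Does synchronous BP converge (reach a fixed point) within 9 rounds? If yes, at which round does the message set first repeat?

init: all messages = 𝟙 over 2 values
r1 m[φ0→X13] = [5, 4]
r1 m[φ0→X10] = [4, 5]
r1 m[φ1→X13] = [3, 3]
r1 m[φ1→X8] = [3, 3]
r1 m[φ2→X13] = [4, 1]
r1 m[φ2→X8] = [1, 5]
r1 m[φ3→X13] = [0, 5]
r1 m[φ3→X10] = [0, 4]
r1 m[φ4→X13] = [3, 6]
r1 m[φ4→X10] = [3, 6]
r1 m[φ5→X13] = [1, 0]
r1 m[φ5→X8] = [0, 5]
r1 m[X13→φ0] = [0, 0]
r1 m[X13→φ1] = [0, 0]
r1 m[X13→φ2] = [0, 0]
r1 m[X13→φ3] = [0, 0]
r1 m[X13→φ4] = [0, 0]
r1 m[X13→φ5] = [0, 0]
r1 m[X8→φ1] = [0, 0]
r1 m[X8→φ2] = [0, 0]
r1 m[X8→φ5] = [0, 0]
r1 m[X10→φ0] = [0, 0]
r1 m[X10→φ3] = [0, 0]
r1 m[X10→φ4] = [0, 0]
r2 m[φ0→X13] = [5, 4]
r2 m[φ0→X10] = [4, 5]
r2 m[φ1→X13] = [3, 3]
r2 m[φ1→X8] = [3, 3]
r2 m[φ2→X13] = [4, 1]
r2 m[φ2→X8] = [1, 5]
r2 m[φ3→X13] = [0, 5]
r2 m[φ3→X10] = [0, 4]
r2 m[φ4→X13] = [3, 6]
r2 m[φ4→X10] = [3, 6]
r2 m[φ5→X13] = [1, 0]
r2 m[φ5→X8] = [0, 5]
r2 m[X13→φ0] = [11, 15]
r2 m[X13→φ1] = [13, 16]
r2 m[X13→φ2] = [12, 18]
r2 m[X13→φ3] = [16, 14]
r2 m[X13→φ4] = [13, 13]
r2 m[X13→φ5] = [15, 19]
r2 m[X8→φ1] = [1, 10]
r2 m[X8→φ2] = [3, 8]
r2 m[X8→φ5] = [4, 8]
r2 m[X10→φ0] = [3, 10]
r2 m[X10→φ3] = [7, 11]
r2 m[X10→φ4] = [4, 9]
r3 m[φ0→X13] = [12, 7]
r3 m[φ0→X10] = [19, 16]
r3 m[φ1→X13] = [4, 6]
r3 m[φ1→X8] = [16, 18]
r3 m[φ2→X13] = [7, 4]
r3 m[φ2→X8] = [16, 19]
r3 m[φ3→X13] = [7, 12]
r3 m[φ3→X10] = [16, 20]
r3 m[φ4→X13] = [7, 13]
r3 m[φ4→X10] = [16, 19]
r3 m[φ5→X13] = [5, 4]
r3 m[φ5→X8] = [16, 20]
r3 m[X13→φ0] = [11, 15]
r3 m[X13→φ1] = [13, 16]
r3 m[X13→φ2] = [12, 18]
r3 m[X13→φ3] = [16, 14]
r3 m[X13→φ4] = [13, 13]
r3 m[X13→φ5] = [15, 19]
r3 m[X8→φ1] = [1, 10]
r3 m[X8→φ2] = [3, 8]
r3 m[X8→φ5] = [4, 8]
r3 m[X10→φ0] = [3, 10]
r3 m[X10→φ3] = [7, 11]
r3 m[X10→φ4] = [4, 9]
r4 m[φ0→X13] = [12, 7]
r4 m[φ0→X10] = [19, 16]
r4 m[φ1→X13] = [4, 6]
r4 m[φ1→X8] = [16, 18]
r4 m[φ2→X13] = [7, 4]
r4 m[φ2→X8] = [16, 19]
r4 m[φ3→X13] = [7, 12]
r4 m[φ3→X10] = [16, 20]
r4 m[φ4→X13] = [7, 13]
r4 m[φ4→X10] = [16, 19]
r4 m[φ5→X13] = [5, 4]
r4 m[φ5→X8] = [16, 20]
r4 m[X13→φ0] = [30, 39]
r4 m[X13→φ1] = [38, 40]
r4 m[X13→φ2] = [35, 42]
r4 m[X13→φ3] = [35, 34]
r4 m[X13→φ4] = [35, 33]
r4 m[X13→φ5] = [37, 42]
r4 m[X8→φ1] = [32, 39]
r4 m[X8→φ2] = [32, 38]
r4 m[X8→φ5] = [32, 37]
r4 m[X10→φ0] = [32, 39]
r4 m[X10→φ3] = [35, 35]
r4 m[X10→φ4] = [35, 36]
r5 m[φ0→X13] = [41, 36]
r5 m[φ0→X10] = [39, 35]
r5 m[φ1→X13] = [35, 37]
r5 m[φ1→X8] = [41, 43]
r5 m[φ2→X13] = [36, 33]
r5 m[φ2→X8] = [39, 42]
r5 m[φ3→X13] = [35, 40]
r5 m[φ3→X10] = [35, 39]
r5 m[φ4→X13] = [38, 42]
r5 m[φ4→X10] = [38, 39]
r5 m[φ5→X13] = [33, 32]
r5 m[φ5→X8] = [38, 42]
r5 m[X13→φ0] = [30, 39]
r5 m[X13→φ1] = [38, 40]
r5 m[X13→φ2] = [35, 42]
r5 m[X13→φ3] = [35, 34]
r5 m[X13→φ4] = [35, 33]
r5 m[X13→φ5] = [37, 42]
r5 m[X8→φ1] = [32, 39]
r5 m[X8→φ2] = [32, 38]
r5 m[X8→φ5] = [32, 37]
r5 m[X10→φ0] = [32, 39]
r5 m[X10→φ3] = [35, 35]
r5 m[X10→φ4] = [35, 36]
r6 m[φ0→X13] = [41, 36]
r6 m[φ0→X10] = [39, 35]
r6 m[φ1→X13] = [35, 37]
r6 m[φ1→X8] = [41, 43]
r6 m[φ2→X13] = [36, 33]
r6 m[φ2→X8] = [39, 42]
r6 m[φ3→X13] = [35, 40]
r6 m[φ3→X10] = [35, 39]
r6 m[φ4→X13] = [38, 42]
r6 m[φ4→X10] = [38, 39]
r6 m[φ5→X13] = [33, 32]
r6 m[φ5→X8] = [38, 42]
r6 m[X13→φ0] = [177, 184]
r6 m[X13→φ1] = [183, 183]
r6 m[X13→φ2] = [182, 187]
r6 m[X13→φ3] = [183, 180]
r6 m[X13→φ4] = [180, 178]
r6 m[X13→φ5] = [185, 188]
r6 m[X8→φ1] = [77, 84]
r6 m[X8→φ2] = [79, 85]
r6 m[X8→φ5] = [80, 85]
r6 m[X10→φ0] = [73, 78]
r6 m[X10→φ3] = [77, 74]
r6 m[X10→φ4] = [74, 74]
r7 m[φ0→X13] = [82, 77]
r7 m[φ0→X10] = [186, 182]
r7 m[φ1→X13] = [80, 82]
r7 m[φ1→X8] = [186, 186]
r7 m[φ2→X13] = [83, 80]
r7 m[φ2→X8] = [186, 189]
r7 m[φ3→X13] = [77, 81]
r7 m[φ3→X10] = [183, 187]
r7 m[φ4→X13] = [77, 80]
r7 m[φ4→X10] = [183, 184]
r7 m[φ5→X13] = [81, 80]
r7 m[φ5→X8] = [186, 190]
r7 m[X13→φ0] = [177, 184]
r7 m[X13→φ1] = [183, 183]
r7 m[X13→φ2] = [182, 187]
r7 m[X13→φ3] = [183, 180]
r7 m[X13→φ4] = [180, 178]
r7 m[X13→φ5] = [185, 188]
r7 m[X8→φ1] = [77, 84]
r7 m[X8→φ2] = [79, 85]
r7 m[X8→φ5] = [80, 85]
r7 m[X10→φ0] = [73, 78]
r7 m[X10→φ3] = [77, 74]
r7 m[X10→φ4] = [74, 74]
r8 m[φ0→X13] = [82, 77]
r8 m[φ0→X10] = [186, 182]
r8 m[φ1→X13] = [80, 82]
r8 m[φ1→X8] = [186, 186]
r8 m[φ2→X13] = [83, 80]
r8 m[φ2→X8] = [186, 189]
r8 m[φ3→X13] = [77, 81]
r8 m[φ3→X10] = [183, 187]
r8 m[φ4→X13] = [77, 80]
r8 m[φ4→X10] = [183, 184]
r8 m[φ5→X13] = [81, 80]
r8 m[φ5→X8] = [186, 190]
r8 m[X13→φ0] = [398, 403]
r8 m[X13→φ1] = [400, 398]
r8 m[X13→φ2] = [397, 400]
r8 m[X13→φ3] = [403, 399]
r8 m[X13→φ4] = [403, 400]
r8 m[X13→φ5] = [399, 400]
r8 m[X8→φ1] = [372, 379]
r8 m[X8→φ2] = [372, 376]
r8 m[X8→φ5] = [372, 375]
r8 m[X10→φ0] = [366, 371]
r8 m[X10→φ3] = [369, 366]
r8 m[X10→φ4] = [369, 369]
r9 m[φ0→X13] = [375, 370]
r9 m[φ0→X10] = [407, 403]
r9 m[φ1→X13] = [375, 377]
r9 m[φ1→X8] = [403, 401]
r9 m[φ2→X13] = [376, 373]
r9 m[φ2→X8] = [401, 404]
r9 m[φ3→X13] = [369, 373]
r9 m[φ3→X10] = [403, 406]
r9 m[φ4→X13] = [372, 375]
r9 m[φ4→X10] = [406, 406]
r9 m[φ5→X13] = [373, 372]
r9 m[φ5→X8] = [400, 404]
r9 m[X13→φ0] = [398, 403]
r9 m[X13→φ1] = [400, 398]
r9 m[X13→φ2] = [397, 400]
r9 m[X13→φ3] = [403, 399]
r9 m[X13→φ4] = [403, 400]
r9 m[X13→φ5] = [399, 400]
r9 m[X8→φ1] = [372, 379]
r9 m[X8→φ2] = [372, 376]
r9 m[X8→φ5] = [372, 375]
r9 m[X10→φ0] = [366, 371]
r9 m[X10→φ3] = [369, 366]
r9 m[X10→φ4] = [369, 369]
no fixed point within 9 rounds

NOT CONVERGED within 9 rounds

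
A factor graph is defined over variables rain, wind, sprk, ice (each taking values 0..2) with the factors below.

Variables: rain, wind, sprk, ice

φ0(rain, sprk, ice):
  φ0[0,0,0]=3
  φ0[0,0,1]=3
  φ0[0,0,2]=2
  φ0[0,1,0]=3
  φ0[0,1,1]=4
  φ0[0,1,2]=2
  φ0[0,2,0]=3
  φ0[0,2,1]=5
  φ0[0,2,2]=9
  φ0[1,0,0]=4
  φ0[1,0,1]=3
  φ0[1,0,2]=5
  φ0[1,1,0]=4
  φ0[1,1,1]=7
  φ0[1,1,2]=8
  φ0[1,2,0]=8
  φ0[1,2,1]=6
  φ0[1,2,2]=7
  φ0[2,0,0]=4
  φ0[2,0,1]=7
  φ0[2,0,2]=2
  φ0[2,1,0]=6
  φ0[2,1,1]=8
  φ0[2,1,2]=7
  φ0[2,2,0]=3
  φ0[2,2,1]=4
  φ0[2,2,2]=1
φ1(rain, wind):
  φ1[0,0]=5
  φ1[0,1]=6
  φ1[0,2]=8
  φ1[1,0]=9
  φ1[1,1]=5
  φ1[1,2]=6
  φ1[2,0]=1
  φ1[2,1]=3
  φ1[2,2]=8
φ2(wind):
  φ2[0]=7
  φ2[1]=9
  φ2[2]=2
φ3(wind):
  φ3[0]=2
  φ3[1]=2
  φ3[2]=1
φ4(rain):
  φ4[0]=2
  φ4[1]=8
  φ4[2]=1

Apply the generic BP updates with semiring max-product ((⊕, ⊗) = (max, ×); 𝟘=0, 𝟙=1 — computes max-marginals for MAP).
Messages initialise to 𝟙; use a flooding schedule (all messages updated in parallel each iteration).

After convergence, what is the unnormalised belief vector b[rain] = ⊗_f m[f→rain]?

init: all messages = 𝟙 over 3 values
r1 m[φ0→rain] = [9, 8, 8]
r1 m[φ0→sprk] = [7, 8, 9]
r1 m[φ0→ice] = [8, 8, 9]
r1 m[φ1→rain] = [8, 9, 8]
r1 m[φ1→wind] = [9, 6, 8]
r1 m[φ2→wind] = [7, 9, 2]
r1 m[φ3→wind] = [2, 2, 1]
r1 m[φ4→rain] = [2, 8, 1]
r1 m[rain→φ0] = [1, 1, 1]
r1 m[rain→φ1] = [1, 1, 1]
r1 m[rain→φ4] = [1, 1, 1]
r1 m[wind→φ1] = [1, 1, 1]
r1 m[wind→φ2] = [1, 1, 1]
r1 m[wind→φ3] = [1, 1, 1]
r1 m[sprk→φ0] = [1, 1, 1]
r1 m[ice→φ0] = [1, 1, 1]
r2 m[φ0→rain] = [9, 8, 8]
r2 m[φ0→sprk] = [7, 8, 9]
r2 m[φ0→ice] = [8, 8, 9]
r2 m[φ1→rain] = [8, 9, 8]
r2 m[φ1→wind] = [9, 6, 8]
r2 m[φ2→wind] = [7, 9, 2]
r2 m[φ3→wind] = [2, 2, 1]
r2 m[φ4→rain] = [2, 8, 1]
r2 m[rain→φ0] = [16, 72, 8]
r2 m[rain→φ1] = [18, 64, 8]
r2 m[rain→φ4] = [72, 72, 64]
r2 m[wind→φ1] = [14, 18, 2]
r2 m[wind→φ2] = [18, 12, 8]
r2 m[wind→φ3] = [63, 54, 16]
r2 m[sprk→φ0] = [1, 1, 1]
r2 m[ice→φ0] = [1, 1, 1]
r3 m[φ0→rain] = [9, 8, 8]
r3 m[φ0→sprk] = [360, 576, 576]
r3 m[φ0→ice] = [576, 504, 576]
r3 m[φ1→rain] = [108, 126, 54]
r3 m[φ1→wind] = [576, 320, 384]
r3 m[φ2→wind] = [7, 9, 2]
r3 m[φ3→wind] = [2, 2, 1]
r3 m[φ4→rain] = [2, 8, 1]
r3 m[rain→φ0] = [16, 72, 8]
r3 m[rain→φ1] = [18, 64, 8]
r3 m[rain→φ4] = [72, 72, 64]
r3 m[wind→φ1] = [14, 18, 2]
r3 m[wind→φ2] = [18, 12, 8]
r3 m[wind→φ3] = [63, 54, 16]
r3 m[sprk→φ0] = [1, 1, 1]
r3 m[ice→φ0] = [1, 1, 1]
r4 m[φ0→rain] = [9, 8, 8]
r4 m[φ0→sprk] = [360, 576, 576]
r4 m[φ0→ice] = [576, 504, 576]
r4 m[φ1→rain] = [108, 126, 54]
r4 m[φ1→wind] = [576, 320, 384]
r4 m[φ2→wind] = [7, 9, 2]
r4 m[φ3→wind] = [2, 2, 1]
r4 m[φ4→rain] = [2, 8, 1]
r4 m[rain→φ0] = [216, 1008, 54]
r4 m[rain→φ1] = [18, 64, 8]
r4 m[rain→φ4] = [972, 1008, 432]
r4 m[wind→φ1] = [14, 18, 2]
r4 m[wind→φ2] = [1152, 640, 384]
r4 m[wind→φ3] = [4032, 2880, 768]
r4 m[sprk→φ0] = [1, 1, 1]
r4 m[ice→φ0] = [1, 1, 1]
r5 m[φ0→rain] = [9, 8, 8]
r5 m[φ0→sprk] = [5040, 8064, 8064]
r5 m[φ0→ice] = [8064, 7056, 8064]
r5 m[φ1→rain] = [108, 126, 54]
r5 m[φ1→wind] = [576, 320, 384]
r5 m[φ2→wind] = [7, 9, 2]
r5 m[φ3→wind] = [2, 2, 1]
r5 m[φ4→rain] = [2, 8, 1]
r5 m[rain→φ0] = [216, 1008, 54]
r5 m[rain→φ1] = [18, 64, 8]
r5 m[rain→φ4] = [972, 1008, 432]
r5 m[wind→φ1] = [14, 18, 2]
r5 m[wind→φ2] = [1152, 640, 384]
r5 m[wind→φ3] = [4032, 2880, 768]
r5 m[sprk→φ0] = [1, 1, 1]
r5 m[ice→φ0] = [1, 1, 1]
r6 m[φ0→rain] = [9, 8, 8]
r6 m[φ0→sprk] = [5040, 8064, 8064]
r6 m[φ0→ice] = [8064, 7056, 8064]
r6 m[φ1→rain] = [108, 126, 54]
r6 m[φ1→wind] = [576, 320, 384]
r6 m[φ2→wind] = [7, 9, 2]
r6 m[φ3→wind] = [2, 2, 1]
r6 m[φ4→rain] = [2, 8, 1]
r6 m[rain→φ0] = [216, 1008, 54]
r6 m[rain→φ1] = [18, 64, 8]
r6 m[rain→φ4] = [972, 1008, 432]
r6 m[wind→φ1] = [14, 18, 2]
r6 m[wind→φ2] = [1152, 640, 384]
r6 m[wind→φ3] = [4032, 2880, 768]
r6 m[sprk→φ0] = [1, 1, 1]
r6 m[ice→φ0] = [1, 1, 1]
fixed point reached at round 6
b[rain] = ⊗ incoming = [1944, 8064, 432]

b[rain] = [1944, 8064, 432]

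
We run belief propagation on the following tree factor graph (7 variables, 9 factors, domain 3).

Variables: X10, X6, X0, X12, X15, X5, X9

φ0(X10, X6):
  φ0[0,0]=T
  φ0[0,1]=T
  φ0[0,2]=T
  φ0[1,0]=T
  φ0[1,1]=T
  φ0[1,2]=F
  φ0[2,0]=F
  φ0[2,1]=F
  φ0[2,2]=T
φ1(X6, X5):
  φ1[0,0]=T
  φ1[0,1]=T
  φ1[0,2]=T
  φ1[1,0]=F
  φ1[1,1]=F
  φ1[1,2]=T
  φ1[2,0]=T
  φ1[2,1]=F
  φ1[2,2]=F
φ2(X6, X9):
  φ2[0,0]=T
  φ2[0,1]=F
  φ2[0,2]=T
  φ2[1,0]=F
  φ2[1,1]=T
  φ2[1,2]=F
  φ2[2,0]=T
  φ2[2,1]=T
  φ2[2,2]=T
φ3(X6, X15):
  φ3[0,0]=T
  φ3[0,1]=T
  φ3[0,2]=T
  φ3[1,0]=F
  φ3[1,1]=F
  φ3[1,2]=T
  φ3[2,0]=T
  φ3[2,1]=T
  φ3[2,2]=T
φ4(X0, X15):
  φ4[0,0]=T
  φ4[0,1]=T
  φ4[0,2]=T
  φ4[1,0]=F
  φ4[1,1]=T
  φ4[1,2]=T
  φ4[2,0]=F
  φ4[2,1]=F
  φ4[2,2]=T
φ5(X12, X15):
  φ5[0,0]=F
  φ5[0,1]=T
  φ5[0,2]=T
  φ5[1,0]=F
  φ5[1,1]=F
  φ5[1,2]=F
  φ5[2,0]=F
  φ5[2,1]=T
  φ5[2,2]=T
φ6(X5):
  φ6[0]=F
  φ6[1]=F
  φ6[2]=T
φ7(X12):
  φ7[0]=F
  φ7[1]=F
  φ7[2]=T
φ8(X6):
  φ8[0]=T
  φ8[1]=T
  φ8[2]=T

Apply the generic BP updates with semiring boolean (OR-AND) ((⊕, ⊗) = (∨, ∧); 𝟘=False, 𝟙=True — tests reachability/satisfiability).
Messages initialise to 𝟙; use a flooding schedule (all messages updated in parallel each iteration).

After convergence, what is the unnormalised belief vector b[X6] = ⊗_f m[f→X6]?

init: all messages = 𝟙 over 3 values
r1 m[φ0→X10] = [T, T, T]
r1 m[φ0→X6] = [T, T, T]
r1 m[φ1→X6] = [T, T, T]
r1 m[φ1→X5] = [T, T, T]
r1 m[φ2→X6] = [T, T, T]
r1 m[φ2→X9] = [T, T, T]
r1 m[φ3→X6] = [T, T, T]
r1 m[φ3→X15] = [T, T, T]
r1 m[φ4→X0] = [T, T, T]
r1 m[φ4→X15] = [T, T, T]
r1 m[φ5→X12] = [T, F, T]
r1 m[φ5→X15] = [F, T, T]
r1 m[φ6→X5] = [F, F, T]
r1 m[φ7→X12] = [F, F, T]
r1 m[φ8→X6] = [T, T, T]
r1 m[X10→φ0] = [T, T, T]
r1 m[X6→φ0] = [T, T, T]
r1 m[X6→φ1] = [T, T, T]
r1 m[X6→φ2] = [T, T, T]
r1 m[X6→φ3] = [T, T, T]
r1 m[X6→φ8] = [T, T, T]
r1 m[X0→φ4] = [T, T, T]
r1 m[X12→φ5] = [T, T, T]
r1 m[X12→φ7] = [T, T, T]
r1 m[X15→φ3] = [T, T, T]
r1 m[X15→φ4] = [T, T, T]
r1 m[X15→φ5] = [T, T, T]
r1 m[X5→φ1] = [T, T, T]
r1 m[X5→φ6] = [T, T, T]
r1 m[X9→φ2] = [T, T, T]
r2 m[φ0→X10] = [T, T, T]
r2 m[φ0→X6] = [T, T, T]
r2 m[φ1→X6] = [T, T, T]
r2 m[φ1→X5] = [T, T, T]
r2 m[φ2→X6] = [T, T, T]
r2 m[φ2→X9] = [T, T, T]
r2 m[φ3→X6] = [T, T, T]
r2 m[φ3→X15] = [T, T, T]
r2 m[φ4→X0] = [T, T, T]
r2 m[φ4→X15] = [T, T, T]
r2 m[φ5→X12] = [T, F, T]
r2 m[φ5→X15] = [F, T, T]
r2 m[φ6→X5] = [F, F, T]
r2 m[φ7→X12] = [F, F, T]
r2 m[φ8→X6] = [T, T, T]
r2 m[X10→φ0] = [T, T, T]
r2 m[X6→φ0] = [T, T, T]
r2 m[X6→φ1] = [T, T, T]
r2 m[X6→φ2] = [T, T, T]
r2 m[X6→φ3] = [T, T, T]
r2 m[X6→φ8] = [T, T, T]
r2 m[X0→φ4] = [T, T, T]
r2 m[X12→φ5] = [F, F, T]
r2 m[X12→φ7] = [T, F, T]
r2 m[X15→φ3] = [F, T, T]
r2 m[X15→φ4] = [F, T, T]
r2 m[X15→φ5] = [T, T, T]
r2 m[X5→φ1] = [F, F, T]
r2 m[X5→φ6] = [T, T, T]
r2 m[X9→φ2] = [T, T, T]
r3 m[φ0→X10] = [T, T, T]
r3 m[φ0→X6] = [T, T, T]
r3 m[φ1→X6] = [T, T, F]
r3 m[φ1→X5] = [T, T, T]
r3 m[φ2→X6] = [T, T, T]
r3 m[φ2→X9] = [T, T, T]
r3 m[φ3→X6] = [T, T, T]
r3 m[φ3→X15] = [T, T, T]
r3 m[φ4→X0] = [T, T, T]
r3 m[φ4→X15] = [T, T, T]
r3 m[φ5→X12] = [T, F, T]
r3 m[φ5→X15] = [F, T, T]
r3 m[φ6→X5] = [F, F, T]
r3 m[φ7→X12] = [F, F, T]
r3 m[φ8→X6] = [T, T, T]
r3 m[X10→φ0] = [T, T, T]
r3 m[X6→φ0] = [T, T, T]
r3 m[X6→φ1] = [T, T, T]
r3 m[X6→φ2] = [T, T, T]
r3 m[X6→φ3] = [T, T, T]
r3 m[X6→φ8] = [T, T, T]
r3 m[X0→φ4] = [T, T, T]
r3 m[X12→φ5] = [F, F, T]
r3 m[X12→φ7] = [T, F, T]
r3 m[X15→φ3] = [F, T, T]
r3 m[X15→φ4] = [F, T, T]
r3 m[X15→φ5] = [T, T, T]
r3 m[X5→φ1] = [F, F, T]
r3 m[X5→φ6] = [T, T, T]
r3 m[X9→φ2] = [T, T, T]
r4 m[φ0→X10] = [T, T, T]
r4 m[φ0→X6] = [T, T, T]
r4 m[φ1→X6] = [T, T, F]
r4 m[φ1→X5] = [T, T, T]
r4 m[φ2→X6] = [T, T, T]
r4 m[φ2→X9] = [T, T, T]
r4 m[φ3→X6] = [T, T, T]
r4 m[φ3→X15] = [T, T, T]
r4 m[φ4→X0] = [T, T, T]
r4 m[φ4→X15] = [T, T, T]
r4 m[φ5→X12] = [T, F, T]
r4 m[φ5→X15] = [F, T, T]
r4 m[φ6→X5] = [F, F, T]
r4 m[φ7→X12] = [F, F, T]
r4 m[φ8→X6] = [T, T, T]
r4 m[X10→φ0] = [T, T, T]
r4 m[X6→φ0] = [T, T, F]
r4 m[X6→φ1] = [T, T, T]
r4 m[X6→φ2] = [T, T, F]
r4 m[X6→φ3] = [T, T, F]
r4 m[X6→φ8] = [T, T, F]
r4 m[X0→φ4] = [T, T, T]
r4 m[X12→φ5] = [F, F, T]
r4 m[X12→φ7] = [T, F, T]
r4 m[X15→φ3] = [F, T, T]
r4 m[X15→φ4] = [F, T, T]
r4 m[X15→φ5] = [T, T, T]
r4 m[X5→φ1] = [F, F, T]
r4 m[X5→φ6] = [T, T, T]
r4 m[X9→φ2] = [T, T, T]
r5 m[φ0→X10] = [T, T, F]
r5 m[φ0→X6] = [T, T, T]
r5 m[φ1→X6] = [T, T, F]
r5 m[φ1→X5] = [T, T, T]
r5 m[φ2→X6] = [T, T, T]
r5 m[φ2→X9] = [T, T, T]
r5 m[φ3→X6] = [T, T, T]
r5 m[φ3→X15] = [T, T, T]
r5 m[φ4→X0] = [T, T, T]
r5 m[φ4→X15] = [T, T, T]
r5 m[φ5→X12] = [T, F, T]
r5 m[φ5→X15] = [F, T, T]
r5 m[φ6→X5] = [F, F, T]
r5 m[φ7→X12] = [F, F, T]
r5 m[φ8→X6] = [T, T, T]
r5 m[X10→φ0] = [T, T, T]
r5 m[X6→φ0] = [T, T, F]
r5 m[X6→φ1] = [T, T, T]
r5 m[X6→φ2] = [T, T, F]
r5 m[X6→φ3] = [T, T, F]
r5 m[X6→φ8] = [T, T, F]
r5 m[X0→φ4] = [T, T, T]
r5 m[X12→φ5] = [F, F, T]
r5 m[X12→φ7] = [T, F, T]
r5 m[X15→φ3] = [F, T, T]
r5 m[X15→φ4] = [F, T, T]
r5 m[X15→φ5] = [T, T, T]
r5 m[X5→φ1] = [F, F, T]
r5 m[X5→φ6] = [T, T, T]
r5 m[X9→φ2] = [T, T, T]
r6 m[φ0→X10] = [T, T, F]
r6 m[φ0→X6] = [T, T, T]
r6 m[φ1→X6] = [T, T, F]
r6 m[φ1→X5] = [T, T, T]
r6 m[φ2→X6] = [T, T, T]
r6 m[φ2→X9] = [T, T, T]
r6 m[φ3→X6] = [T, T, T]
r6 m[φ3→X15] = [T, T, T]
r6 m[φ4→X0] = [T, T, T]
r6 m[φ4→X15] = [T, T, T]
r6 m[φ5→X12] = [T, F, T]
r6 m[φ5→X15] = [F, T, T]
r6 m[φ6→X5] = [F, F, T]
r6 m[φ7→X12] = [F, F, T]
r6 m[φ8→X6] = [T, T, T]
r6 m[X10→φ0] = [T, T, T]
r6 m[X6→φ0] = [T, T, F]
r6 m[X6→φ1] = [T, T, T]
r6 m[X6→φ2] = [T, T, F]
r6 m[X6→φ3] = [T, T, F]
r6 m[X6→φ8] = [T, T, F]
r6 m[X0→φ4] = [T, T, T]
r6 m[X12→φ5] = [F, F, T]
r6 m[X12→φ7] = [T, F, T]
r6 m[X15→φ3] = [F, T, T]
r6 m[X15→φ4] = [F, T, T]
r6 m[X15→φ5] = [T, T, T]
r6 m[X5→φ1] = [F, F, T]
r6 m[X5→φ6] = [T, T, T]
r6 m[X9→φ2] = [T, T, T]
fixed point reached at round 6
b[X6] = ⊗ incoming = [T, T, F]

b[X6] = [T, T, F]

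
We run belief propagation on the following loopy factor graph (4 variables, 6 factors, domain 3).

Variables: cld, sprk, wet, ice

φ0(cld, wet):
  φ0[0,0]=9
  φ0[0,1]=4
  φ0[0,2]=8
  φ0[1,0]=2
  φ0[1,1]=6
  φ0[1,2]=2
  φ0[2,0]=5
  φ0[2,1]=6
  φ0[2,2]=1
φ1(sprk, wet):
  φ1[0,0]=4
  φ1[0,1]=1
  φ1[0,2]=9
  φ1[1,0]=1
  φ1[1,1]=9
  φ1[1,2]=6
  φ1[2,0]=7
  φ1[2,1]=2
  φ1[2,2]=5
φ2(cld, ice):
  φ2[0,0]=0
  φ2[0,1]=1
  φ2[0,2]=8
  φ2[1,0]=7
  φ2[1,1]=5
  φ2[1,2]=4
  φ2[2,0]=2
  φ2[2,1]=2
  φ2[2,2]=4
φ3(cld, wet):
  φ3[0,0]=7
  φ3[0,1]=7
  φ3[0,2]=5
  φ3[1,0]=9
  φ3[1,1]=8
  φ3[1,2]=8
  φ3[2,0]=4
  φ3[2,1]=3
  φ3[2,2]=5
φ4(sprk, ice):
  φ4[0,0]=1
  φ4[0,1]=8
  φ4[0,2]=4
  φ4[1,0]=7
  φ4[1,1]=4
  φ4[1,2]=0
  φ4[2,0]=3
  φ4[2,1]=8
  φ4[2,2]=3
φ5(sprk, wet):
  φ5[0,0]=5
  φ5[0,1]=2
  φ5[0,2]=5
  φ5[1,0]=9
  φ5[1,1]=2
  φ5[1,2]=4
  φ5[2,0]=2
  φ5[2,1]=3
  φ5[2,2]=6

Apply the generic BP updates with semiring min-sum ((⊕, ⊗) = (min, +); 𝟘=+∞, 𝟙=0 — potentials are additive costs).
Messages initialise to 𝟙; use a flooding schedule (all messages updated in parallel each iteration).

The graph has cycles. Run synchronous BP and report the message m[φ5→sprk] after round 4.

init: all messages = 𝟙 over 3 values
r1 m[φ0→cld] = [4, 2, 1]
r1 m[φ0→wet] = [2, 4, 1]
r1 m[φ1→sprk] = [1, 1, 2]
r1 m[φ1→wet] = [1, 1, 5]
r1 m[φ2→cld] = [0, 4, 2]
r1 m[φ2→ice] = [0, 1, 4]
r1 m[φ3→cld] = [5, 8, 3]
r1 m[φ3→wet] = [4, 3, 5]
r1 m[φ4→sprk] = [1, 0, 3]
r1 m[φ4→ice] = [1, 4, 0]
r1 m[φ5→sprk] = [2, 2, 2]
r1 m[φ5→wet] = [2, 2, 4]
r1 m[cld→φ0] = [0, 0, 0]
r1 m[cld→φ2] = [0, 0, 0]
r1 m[cld→φ3] = [0, 0, 0]
r1 m[sprk→φ1] = [0, 0, 0]
r1 m[sprk→φ4] = [0, 0, 0]
r1 m[sprk→φ5] = [0, 0, 0]
r1 m[wet→φ0] = [0, 0, 0]
r1 m[wet→φ1] = [0, 0, 0]
r1 m[wet→φ3] = [0, 0, 0]
r1 m[wet→φ5] = [0, 0, 0]
r1 m[ice→φ2] = [0, 0, 0]
r1 m[ice→φ4] = [0, 0, 0]
r2 m[φ0→cld] = [4, 2, 1]
r2 m[φ0→wet] = [2, 4, 1]
r2 m[φ1→sprk] = [1, 1, 2]
r2 m[φ1→wet] = [1, 1, 5]
r2 m[φ2→cld] = [0, 4, 2]
r2 m[φ2→ice] = [0, 1, 4]
r2 m[φ3→cld] = [5, 8, 3]
r2 m[φ3→wet] = [4, 3, 5]
r2 m[φ4→sprk] = [1, 0, 3]
r2 m[φ4→ice] = [1, 4, 0]
r2 m[φ5→sprk] = [2, 2, 2]
r2 m[φ5→wet] = [2, 2, 4]
r2 m[cld→φ0] = [5, 12, 5]
r2 m[cld→φ2] = [9, 10, 4]
r2 m[cld→φ3] = [4, 6, 3]
r2 m[sprk→φ1] = [3, 2, 5]
r2 m[sprk→φ4] = [3, 3, 4]
r2 m[sprk→φ5] = [2, 1, 5]
r2 m[wet→φ0] = [7, 6, 14]
r2 m[wet→φ1] = [8, 9, 10]
r2 m[wet→φ3] = [5, 7, 10]
r2 m[wet→φ5] = [7, 8, 11]
r2 m[ice→φ2] = [1, 4, 0]
r2 m[ice→φ4] = [0, 1, 4]
r3 m[φ0→cld] = [10, 9, 12]
r3 m[φ0→wet] = [10, 9, 6]
r3 m[φ1→sprk] = [10, 9, 11]
r3 m[φ1→wet] = [3, 4, 8]
r3 m[φ2→cld] = [1, 4, 3]
r3 m[φ2→ice] = [6, 6, 8]
r3 m[φ3→cld] = [12, 14, 9]
r3 m[φ3→wet] = [7, 6, 8]
r3 m[φ4→sprk] = [1, 4, 3]
r3 m[φ4→ice] = [4, 7, 3]
r3 m[φ5→sprk] = [10, 10, 9]
r3 m[φ5→wet] = [7, 3, 5]
r3 m[cld→φ0] = [5, 12, 5]
r3 m[cld→φ2] = [9, 10, 4]
r3 m[cld→φ3] = [4, 6, 3]
r3 m[sprk→φ1] = [3, 2, 5]
r3 m[sprk→φ4] = [3, 3, 4]
r3 m[sprk→φ5] = [2, 1, 5]
r3 m[wet→φ0] = [7, 6, 14]
r3 m[wet→φ1] = [8, 9, 10]
r3 m[wet→φ3] = [5, 7, 10]
r3 m[wet→φ5] = [7, 8, 11]
r3 m[ice→φ2] = [1, 4, 0]
r3 m[ice→φ4] = [0, 1, 4]
r4 m[φ0→cld] = [10, 9, 12]
r4 m[φ0→wet] = [10, 9, 6]
r4 m[φ1→sprk] = [10, 9, 11]
r4 m[φ1→wet] = [3, 4, 8]
r4 m[φ2→cld] = [1, 4, 3]
r4 m[φ2→ice] = [6, 6, 8]
r4 m[φ3→cld] = [12, 14, 9]
r4 m[φ3→wet] = [7, 6, 8]
r4 m[φ4→sprk] = [1, 4, 3]
r4 m[φ4→ice] = [4, 7, 3]
r4 m[φ5→sprk] = [10, 10, 9]
r4 m[φ5→wet] = [7, 3, 5]
r4 m[cld→φ0] = [13, 18, 12]
r4 m[cld→φ2] = [22, 23, 21]
r4 m[cld→φ3] = [11, 13, 15]
r4 m[sprk→φ1] = [11, 14, 12]
r4 m[sprk→φ4] = [20, 19, 20]
r4 m[sprk→φ5] = [11, 13, 14]
r4 m[wet→φ0] = [17, 13, 21]
r4 m[wet→φ1] = [24, 18, 19]
r4 m[wet→φ3] = [20, 16, 19]
r4 m[wet→φ5] = [20, 19, 22]
r4 m[ice→φ2] = [4, 7, 3]
r4 m[ice→φ4] = [6, 6, 8]

message @ round 4 = [10, 10, 9]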